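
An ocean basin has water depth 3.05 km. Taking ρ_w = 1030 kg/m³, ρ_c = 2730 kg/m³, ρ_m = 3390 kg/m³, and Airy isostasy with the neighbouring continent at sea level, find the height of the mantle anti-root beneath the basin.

By Archimedes' principle applied to the lithosphere: replacing crust with seawater at the top is compensated by replacing crust with mantle at the base: d (ρ_c − ρ_w) = a (ρ_m − ρ_c).
a = d (ρ_c − ρ_w)/(ρ_m − ρ_c) = 3.05 km × 1700/660 = 7.86 km.

7.86 km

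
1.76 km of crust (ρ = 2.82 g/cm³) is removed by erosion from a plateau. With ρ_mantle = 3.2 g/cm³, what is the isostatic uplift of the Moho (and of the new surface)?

1.55 km

Unloading: uplift u = e ρ_c/ρ_m = 1.76 km × 2.82/3.2 = 1.55 km.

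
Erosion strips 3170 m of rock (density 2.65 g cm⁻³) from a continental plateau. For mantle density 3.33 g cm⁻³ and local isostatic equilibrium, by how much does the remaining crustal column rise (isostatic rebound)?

Unloading: uplift u = e ρ_c/ρ_m = 3170 m × 2.65/3.33 = 2520 m.

2520 m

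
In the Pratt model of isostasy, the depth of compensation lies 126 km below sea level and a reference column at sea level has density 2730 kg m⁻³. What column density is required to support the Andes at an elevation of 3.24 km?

2660 kg m⁻³

Pratt balance: ρ_ref D = ρ (D + h).
ρ = ρ_ref D/(D + h) = 2730 × 126 km/(126 km + 3.24 km) = 2660 kg m⁻³.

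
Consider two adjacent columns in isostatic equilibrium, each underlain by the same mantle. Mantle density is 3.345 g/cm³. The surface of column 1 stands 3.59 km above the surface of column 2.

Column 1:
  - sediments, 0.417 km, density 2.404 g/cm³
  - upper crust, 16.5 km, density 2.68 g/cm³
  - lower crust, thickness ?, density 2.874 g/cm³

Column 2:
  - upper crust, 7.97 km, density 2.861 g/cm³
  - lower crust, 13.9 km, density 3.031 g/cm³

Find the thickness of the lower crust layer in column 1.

Take the compensation level at the base of the deeper column (depth z_c below the surface of column 1) and equate Σ ρ_i t_i down to z_c; mantle fills any gap and the z_c terms cancel.
Column 1: 0.417×2.404 + 16.5×2.68 + x×2.874 + (z_c − 16.917 − x)×3.345
Column 2: 3.59×0 + 7.97×2.861 + 13.9×3.031 + (z_c − 3.59 − 21.87)×3.345
The z_c×3.345 term appears on both sides and cancels. Collect the known terms of each column as K = Σ(ρt)_known − 3.345 × (depth of known layers): K_1 = 45.222468 − 3.345×16.917 = −11.364897; K_2 = 64.93307 − 3.345×(3.59 + 21.87) = −20.23063.
Balance: K_1 − x×(3.345 − 2.874) = K_2, so x = (K_1 − K_2)/(3.345 − 2.874) = 8.86573/0.471 = 18.8 km.

18.8 km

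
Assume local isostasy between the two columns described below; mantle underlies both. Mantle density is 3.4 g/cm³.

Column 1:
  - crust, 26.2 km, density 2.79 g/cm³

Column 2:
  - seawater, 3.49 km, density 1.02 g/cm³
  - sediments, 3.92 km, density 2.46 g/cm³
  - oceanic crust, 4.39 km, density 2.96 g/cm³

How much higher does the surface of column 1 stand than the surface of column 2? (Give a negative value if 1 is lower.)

For any compensation level in the mantle, the mantle terms cancel and isostasy reduces to e = (Σt_1 − Σt_2) − (Σ(ρt)_1 − Σ(ρt)_2) / ρ_m.
Σt_1 = 26.2 km; Σt_2 = 11.8 km; Σ(ρt)_1 = 73.098; Σ(ρt)_2 = 26.1974 (in km·g/cm³).
e = (26.2 − 11.8) − (73.098 − 26.1974) / 3.4 = 0.606 km.

0.606 km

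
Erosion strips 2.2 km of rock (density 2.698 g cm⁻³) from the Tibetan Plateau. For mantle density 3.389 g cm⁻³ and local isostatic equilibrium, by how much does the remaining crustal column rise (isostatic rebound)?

Unloading: uplift u = e ρ_c/ρ_m = 2.2 km × 2.698/3.389 = 1.75 km.

1.75 km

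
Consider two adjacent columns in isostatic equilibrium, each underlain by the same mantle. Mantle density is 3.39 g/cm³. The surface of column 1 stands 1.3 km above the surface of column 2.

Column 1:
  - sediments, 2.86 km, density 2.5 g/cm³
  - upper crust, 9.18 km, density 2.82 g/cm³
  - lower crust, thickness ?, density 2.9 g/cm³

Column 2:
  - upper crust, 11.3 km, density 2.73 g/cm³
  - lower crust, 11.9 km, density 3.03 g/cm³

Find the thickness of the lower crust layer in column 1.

17.1 km

Take the compensation level at the base of the deeper column (depth z_c below the surface of column 1) and equate Σ ρ_i t_i down to z_c; mantle fills any gap and the z_c terms cancel.
Column 1: 2.86×2.5 + 9.18×2.82 + x×2.9 + (z_c − 12.04 − x)×3.39
Column 2: 1.3×0 + 11.3×2.73 + 11.9×3.03 + (z_c − 1.3 − 23.2)×3.39
The z_c×3.39 term appears on both sides and cancels. Collect the known terms of each column as K = Σ(ρt)_known − 3.39 × (depth of known layers): K_1 = 33.0376 − 3.39×12.04 = −7.778; K_2 = 66.906 − 3.39×(1.3 + 23.2) = −16.149.
Balance: K_1 − x×(3.39 − 2.9) = K_2, so x = (K_1 − K_2)/(3.39 − 2.9) = 8.371/0.49 = 17.1 km.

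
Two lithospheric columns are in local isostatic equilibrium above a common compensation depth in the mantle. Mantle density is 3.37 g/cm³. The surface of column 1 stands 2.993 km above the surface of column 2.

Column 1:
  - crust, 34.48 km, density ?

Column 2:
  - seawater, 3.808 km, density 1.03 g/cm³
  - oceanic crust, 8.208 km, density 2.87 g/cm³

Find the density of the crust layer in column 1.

Take the compensation level at the base of the deeper column (depth z_c below the surface of column 1) and equate Σ ρ_i t_i down to z_c; mantle fills any gap and the z_c terms cancel.
Column 1: 34.48×ρ + (z_c − 34.48)×3.37
Column 2: 2.993×0 + 3.808×1.03 + 8.208×2.87 + (z_c − 2.993 − 12.016)×3.37
The z_c×3.37 term appears on both sides and cancels. Collect the known terms of each column as K = Σ(ρt)_known − 3.37 × (depth of known layers): K_1 = 0 − 3.37×34.48 = −116.1976; K_2 = 27.4792 − 3.37×(2.993 + 12.016) = −23.10113.
Balance: K_1 + 34.48×ρ = K_2, so ρ = (K_2 − K_1)/34.48 = 93.0965/34.48 = 2.7 g/cm³.

2.7 g/cm³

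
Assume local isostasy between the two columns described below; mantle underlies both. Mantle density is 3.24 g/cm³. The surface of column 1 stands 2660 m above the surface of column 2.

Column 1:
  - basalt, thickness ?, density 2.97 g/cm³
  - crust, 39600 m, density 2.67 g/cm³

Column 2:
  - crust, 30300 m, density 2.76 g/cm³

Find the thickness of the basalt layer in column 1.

2190 m

Take the compensation level at the base of the deeper column (depth z_c below the surface of column 1) and equate Σ ρ_i t_i down to z_c; mantle fills any gap and the z_c terms cancel.
Column 1: x×2.97 + 39600×2.67 + (z_c − 39600 − x)×3.24
Column 2: 2660×0 + 30300×2.76 + (z_c − 2660 − 30300)×3.24
The z_c×3.24 term appears on both sides and cancels. Collect the known terms of each column as K = Σ(ρt)_known − 3.24 × (depth of known layers): K_1 = 105732 − 3.24×39600 = −22572; K_2 = 83628 − 3.24×(2660 + 30300) = −23162.4.
Balance: K_1 − x×(3.24 − 2.97) = K_2, so x = (K_1 − K_2)/(3.24 − 2.97) = 590.4/0.27 = 2190 m.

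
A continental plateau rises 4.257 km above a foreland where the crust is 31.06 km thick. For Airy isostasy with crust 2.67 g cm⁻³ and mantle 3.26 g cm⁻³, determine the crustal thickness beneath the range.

Root depth r = h ρ_c / (ρ_m − ρ_c) = 4.257 km × 2.67 / 0.59 = 19.26 km.
Total thickness = T + h + r = 31.06 km + 4.257 km + 19.26 km = 54.6 km.

54.6 km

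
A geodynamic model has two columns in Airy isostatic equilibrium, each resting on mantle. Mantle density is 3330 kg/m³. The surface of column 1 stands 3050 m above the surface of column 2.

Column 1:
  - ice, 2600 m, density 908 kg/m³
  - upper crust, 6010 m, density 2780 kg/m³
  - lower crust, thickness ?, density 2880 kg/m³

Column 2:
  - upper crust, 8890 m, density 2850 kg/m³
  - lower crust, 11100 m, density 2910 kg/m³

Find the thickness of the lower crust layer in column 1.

21100 m

Take the compensation level at the base of the deeper column (depth z_c below the surface of column 1) and equate Σ ρ_i t_i down to z_c; mantle fills any gap and the z_c terms cancel.
Column 1: 2600×908 + 6010×2780 + x×2880 + (z_c − 8610 − x)×3330
Column 2: 3050×0 + 8890×2850 + 11100×2910 + (z_c − 3050 − 19990)×3330
The z_c×3330 term appears on both sides and cancels. Collect the known terms of each column as K = Σ(ρt)_known − 3330 × (depth of known layers): K_1 = 19068600 − 3330×8610 = −9602700; K_2 = 57637500 − 3330×(3050 + 19990) = −19085700.
Balance: K_1 − x×(3330 − 2880) = K_2, so x = (K_1 − K_2)/(3330 − 2880) = 9483000/450 = 21100 m.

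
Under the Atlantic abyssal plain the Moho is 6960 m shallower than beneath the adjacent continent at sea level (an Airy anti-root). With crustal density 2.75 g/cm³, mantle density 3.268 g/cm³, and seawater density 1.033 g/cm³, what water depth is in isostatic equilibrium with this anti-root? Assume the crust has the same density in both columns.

Replacing a thickness d of crust by seawater at the top must be balanced by replacing crust with mantle at the base: d (ρ_c − ρ_w) = a (ρ_m − ρ_c).
d = a (ρ_m − ρ_c)/(ρ_c − ρ_w) = 6960 m × 0.518/1.717 = 2100 m.

2100 m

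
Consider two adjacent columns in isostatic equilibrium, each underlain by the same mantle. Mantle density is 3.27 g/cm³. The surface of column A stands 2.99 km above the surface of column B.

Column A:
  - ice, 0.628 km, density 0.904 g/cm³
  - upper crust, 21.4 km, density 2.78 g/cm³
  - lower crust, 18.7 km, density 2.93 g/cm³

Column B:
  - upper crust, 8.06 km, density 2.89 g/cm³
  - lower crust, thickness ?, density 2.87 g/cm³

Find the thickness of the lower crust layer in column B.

Take the compensation level at the base of the deeper column (depth z_c below the surface of column A) and equate Σ ρ_i t_i down to z_c; mantle fills any gap and the z_c terms cancel.
Column A: 0.628×0.904 + 21.4×2.78 + 18.7×2.93 + (z_c − 40.728)×3.27
Column B: 2.99×0 + 8.06×2.89 + x×2.87 + (z_c − 2.99 − 8.06 − x)×3.27
The z_c×3.27 term appears on both sides and cancels. Collect the known terms of each column as K = Σ(ρt)_known − 3.27 × (depth of known layers): K_A = 114.850712 − 3.27×40.728 = −18.329848; K_B = 23.2934 − 3.27×(2.99 + 8.06) = −12.8401.
Balance: K_A = K_B − x×(3.27 − 2.87), so x = (K_B − K_A)/(3.27 − 2.87) = 5.48975/0.4 = 13.7 km.

13.7 km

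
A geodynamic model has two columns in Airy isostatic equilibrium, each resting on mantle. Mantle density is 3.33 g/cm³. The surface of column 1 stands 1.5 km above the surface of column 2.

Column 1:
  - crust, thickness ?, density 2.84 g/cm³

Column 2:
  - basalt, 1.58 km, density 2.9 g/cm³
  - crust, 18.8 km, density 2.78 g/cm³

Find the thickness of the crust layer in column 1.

32.7 km

Take the compensation level at the base of the deeper column (depth z_c below the surface of column 1) and equate Σ ρ_i t_i down to z_c; mantle fills any gap and the z_c terms cancel.
Column 1: x×2.84 + (z_c − 0 − x)×3.33
Column 2: 1.5×0 + 1.58×2.9 + 18.8×2.78 + (z_c − 1.5 − 20.38)×3.33
The z_c×3.33 term appears on both sides and cancels. Collect the known terms of each column as K = Σ(ρt)_known − 3.33 × (depth of known layers): K_1 = 0 − 3.33×0 = 0; K_2 = 56.846 − 3.33×(1.5 + 20.38) = −16.0144.
Balance: K_1 − x×(3.33 − 2.84) = K_2, so x = (K_1 − K_2)/(3.33 − 2.84) = 16.0144/0.49 = 32.7 km.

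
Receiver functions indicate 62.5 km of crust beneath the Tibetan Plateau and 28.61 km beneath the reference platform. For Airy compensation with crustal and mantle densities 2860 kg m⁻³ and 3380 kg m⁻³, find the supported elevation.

Excess crust Δ = 62.5 km − 28.61 km = 33.89 km, split between elevation h and root r with h + r = Δ.
Airy balance ρ_c h = (ρ_m − ρ_c) r gives r = h ρ_c/(ρ_m − ρ_c), so h (1 + ρ_c/(ρ_m − ρ_c)) = Δ, i.e. h = Δ (ρ_m − ρ_c)/ρ_m.
h = 33.89 km × 520/3380 = 5.21 km.

5.21 km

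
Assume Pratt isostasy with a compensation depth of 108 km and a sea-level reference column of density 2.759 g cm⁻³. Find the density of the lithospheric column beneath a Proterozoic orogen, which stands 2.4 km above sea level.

2.7 g cm⁻³

Pratt balance: ρ_ref D = ρ (D + h).
ρ = ρ_ref D/(D + h) = 2.759 × 108 km/(108 km + 2.4 km) = 2.7 g cm⁻³.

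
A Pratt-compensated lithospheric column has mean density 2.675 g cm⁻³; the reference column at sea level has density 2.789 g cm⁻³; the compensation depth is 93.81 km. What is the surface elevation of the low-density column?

4 km

ρ_ref D = ρ (D + h) → h = D (ρ_ref − ρ)/ρ.
h = 93.81 km × (2.789 − 2.675)/2.675 = 4 km.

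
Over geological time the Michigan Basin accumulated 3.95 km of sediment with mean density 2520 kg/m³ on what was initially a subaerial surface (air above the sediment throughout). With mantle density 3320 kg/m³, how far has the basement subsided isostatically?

3 km

Subaerial load: s = t ρ_sed / ρ_m = 3.95 km × 2520/3320 = 3 km.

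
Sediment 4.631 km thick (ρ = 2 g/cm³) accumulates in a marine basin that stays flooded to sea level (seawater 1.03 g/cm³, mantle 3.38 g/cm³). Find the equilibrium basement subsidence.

Submarine loading: the sediment displaces seawater, and the subsidence is in turn flooded, so s (ρ_m − ρ_w) = t (ρ_sed − ρ_w).
s = 4.631 km × (2 − 1.03) / (3.38 − 1.03) = 1.91 km.

1.91 km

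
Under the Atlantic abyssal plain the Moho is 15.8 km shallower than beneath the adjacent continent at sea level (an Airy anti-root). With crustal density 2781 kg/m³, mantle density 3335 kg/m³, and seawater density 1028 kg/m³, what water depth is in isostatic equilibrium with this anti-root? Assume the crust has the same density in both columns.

Replacing a thickness d of crust by seawater at the top must be balanced by replacing crust with mantle at the base: d (ρ_c − ρ_w) = a (ρ_m − ρ_c).
d = a (ρ_m − ρ_c)/(ρ_c − ρ_w) = 15.8 km × 554/1753 = 4.99 km.

4.99 km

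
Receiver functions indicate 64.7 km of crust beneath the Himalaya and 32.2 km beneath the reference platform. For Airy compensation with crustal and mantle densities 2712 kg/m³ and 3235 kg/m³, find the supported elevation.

5.25 km

Excess crust Δ = 64.7 km − 32.2 km = 32.5 km, split between elevation h and root r with h + r = Δ.
Airy balance ρ_c h = (ρ_m − ρ_c) r gives r = h ρ_c/(ρ_m − ρ_c), so h (1 + ρ_c/(ρ_m − ρ_c)) = Δ, i.e. h = Δ (ρ_m − ρ_c)/ρ_m.
h = 32.5 km × 523/3235 = 5.25 km.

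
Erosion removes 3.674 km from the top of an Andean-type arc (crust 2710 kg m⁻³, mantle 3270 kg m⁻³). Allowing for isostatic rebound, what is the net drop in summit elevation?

0.629 km

Rebound u = e ρ_c/ρ_m = 3.674 km × 2710/3270 = 3.045 km.
Net surface drop = e − u = 3.674 km − 3.045 km = e (ρ_m − ρ_c)/ρ_m = 0.629 km.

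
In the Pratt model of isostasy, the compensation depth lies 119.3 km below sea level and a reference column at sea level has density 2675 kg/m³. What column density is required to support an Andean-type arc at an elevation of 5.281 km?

2560 kg/m³

Pratt balance: ρ_ref D = ρ (D + h).
ρ = ρ_ref D/(D + h) = 2675 × 119.3 km/(119.3 km + 5.281 km) = 2560 kg/m³.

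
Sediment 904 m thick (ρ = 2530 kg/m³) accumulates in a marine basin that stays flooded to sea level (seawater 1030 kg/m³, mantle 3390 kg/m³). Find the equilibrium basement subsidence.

Submarine loading: the sediment displaces seawater, and the subsidence is in turn flooded, so s (ρ_m − ρ_w) = t (ρ_sed − ρ_w).
s = 904 m × (2530 − 1030) / (3390 − 1030) = 575 m.

575 m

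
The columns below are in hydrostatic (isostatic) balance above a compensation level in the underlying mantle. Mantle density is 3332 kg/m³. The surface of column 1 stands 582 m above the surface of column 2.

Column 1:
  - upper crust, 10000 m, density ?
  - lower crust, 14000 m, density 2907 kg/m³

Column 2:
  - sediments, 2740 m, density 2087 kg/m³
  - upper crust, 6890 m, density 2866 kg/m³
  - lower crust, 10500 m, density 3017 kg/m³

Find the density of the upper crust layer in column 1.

Take the compensation level at the base of the deeper column (depth z_c below the surface of column 1) and equate Σ ρ_i t_i down to z_c; mantle fills any gap and the z_c terms cancel.
Column 1: 10000×ρ + 14000×2907 + (z_c − 24000)×3332
Column 2: 582×0 + 2740×2087 + 6890×2866 + 10500×3017 + (z_c − 582 − 20130)×3332
The z_c×3332 term appears on both sides and cancels. Collect the known terms of each column as K = Σ(ρt)_known − 3332 × (depth of known layers): K_1 = 40698000 − 3332×24000 = −39270000; K_2 = 57143620 − 3332×(582 + 20130) = −11868764.
Balance: K_1 + 10000×ρ = K_2, so ρ = (K_2 − K_1)/10000 = 27401200/10000 = 2740 kg/m³.

2740 kg/m³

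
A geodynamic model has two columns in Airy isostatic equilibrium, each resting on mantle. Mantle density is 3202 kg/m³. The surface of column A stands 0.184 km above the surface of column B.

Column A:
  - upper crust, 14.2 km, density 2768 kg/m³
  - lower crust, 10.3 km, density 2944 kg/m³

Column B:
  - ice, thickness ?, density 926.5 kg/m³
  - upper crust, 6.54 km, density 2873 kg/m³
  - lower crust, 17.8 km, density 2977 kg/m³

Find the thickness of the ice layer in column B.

0.912 km

Take the compensation level at the base of the deeper column (depth z_c below the surface of column A) and equate Σ ρ_i t_i down to z_c; mantle fills any gap and the z_c terms cancel.
Column A: 14.2×2768 + 10.3×2944 + (z_c − 24.5)×3202
Column B: 0.184×0 + x×926.5 + 6.54×2873 + 17.8×2977 + (z_c − 0.184 − 24.34 − x)×3202
The z_c×3202 term appears on both sides and cancels. Collect the known terms of each column as K = Σ(ρt)_known − 3202 × (depth of known layers): K_A = 69628.8 − 3202×24.5 = −8820.2; K_B = 71780.02 − 3202×(0.184 + 24.34) = −6745.828.
Balance: K_A = K_B − x×(3202 − 926.5), so x = (K_B − K_A)/(3202 − 926.5) = 2074.37/2275.5 = 0.912 km.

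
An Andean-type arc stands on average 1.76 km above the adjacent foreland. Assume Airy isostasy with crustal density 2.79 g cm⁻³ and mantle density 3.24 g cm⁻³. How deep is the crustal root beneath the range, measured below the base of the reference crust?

10.9 km

Equating mass per unit area of the two columns: the weight of the topography is balanced by the buoyancy of the root, ρ_c h = (ρ_m − ρ_c) r.
r = h · ρ_c / (ρ_m − ρ_c) = 1.76 km × 2.79 / (3.24 − 2.79) = 10.9 km.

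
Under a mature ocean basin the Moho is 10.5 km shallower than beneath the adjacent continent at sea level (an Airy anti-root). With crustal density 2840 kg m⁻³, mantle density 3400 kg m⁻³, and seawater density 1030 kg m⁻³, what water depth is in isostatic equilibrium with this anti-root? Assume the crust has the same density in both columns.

3.25 km

Replacing a thickness d of crust by seawater at the top must be balanced by replacing crust with mantle at the base: d (ρ_c − ρ_w) = a (ρ_m − ρ_c).
d = a (ρ_m − ρ_c)/(ρ_c − ρ_w) = 10.5 km × 560/1810 = 3.25 km.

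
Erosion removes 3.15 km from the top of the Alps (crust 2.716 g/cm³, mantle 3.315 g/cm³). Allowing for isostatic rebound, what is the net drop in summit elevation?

0.569 km

Rebound u = e ρ_c/ρ_m = 3.15 km × 2.716/3.315 = 2.581 km.
Net surface drop = e − u = 3.15 km − 2.581 km = e (ρ_m − ρ_c)/ρ_m = 0.569 km.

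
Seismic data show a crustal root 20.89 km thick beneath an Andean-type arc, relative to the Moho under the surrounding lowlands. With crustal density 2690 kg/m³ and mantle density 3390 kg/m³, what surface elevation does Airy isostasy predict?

Balancing pressure at the compensation depth: ρ_c h = (ρ_m − ρ_c) r.
h = r (ρ_m − ρ_c) / ρ_c = 20.89 km × (3390 − 2690) / 2690 = 5.44 km.

5.44 km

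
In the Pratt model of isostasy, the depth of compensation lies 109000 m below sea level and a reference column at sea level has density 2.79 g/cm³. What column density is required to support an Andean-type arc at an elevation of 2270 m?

Pratt balance: ρ_ref D = ρ (D + h).
ρ = ρ_ref D/(D + h) = 2.79 × 109000 m/(109000 m + 2270 m) = 2.73 g/cm³.

2.73 g/cm³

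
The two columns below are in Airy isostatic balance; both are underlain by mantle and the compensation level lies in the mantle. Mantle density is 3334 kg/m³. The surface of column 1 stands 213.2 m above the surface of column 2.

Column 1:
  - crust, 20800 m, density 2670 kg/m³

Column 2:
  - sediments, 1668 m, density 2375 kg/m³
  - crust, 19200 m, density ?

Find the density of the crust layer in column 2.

2740 kg/m³

Take the compensation level at the base of the deeper column (depth z_c below the surface of column 1) and equate Σ ρ_i t_i down to z_c; mantle fills any gap and the z_c terms cancel.
Column 1: 20800×2670 + (z_c − 20800)×3334
Column 2: 213.2×0 + 1668×2375 + 19200×ρ + (z_c − 213.2 − 20868)×3334
The z_c×3334 term appears on both sides and cancels. Collect the known terms of each column as K = Σ(ρt)_known − 3334 × (depth of known layers): K_1 = 55536000 − 3334×20800 = −13811200; K_2 = 3961500 − 3334×(213.2 + 20868) = −66323220.8.
Balance: K_1 = K_2 + 19200×ρ, so ρ = (K_1 − K_2)/19200 = 52512000/19200 = 2740 kg/m³.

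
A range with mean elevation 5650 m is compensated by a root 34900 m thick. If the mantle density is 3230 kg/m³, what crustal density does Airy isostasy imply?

2780 kg/m³

ρ_c h = (ρ_m − ρ_c) r → ρ_c (h + r) = ρ_m r → ρ_c = ρ_m r / (h + r).
ρ_c = 3230 × 34900 m / (5650 m + 34900 m) = 2780 kg/m³.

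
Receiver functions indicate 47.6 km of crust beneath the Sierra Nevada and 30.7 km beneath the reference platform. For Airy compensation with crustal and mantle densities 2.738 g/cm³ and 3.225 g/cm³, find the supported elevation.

2.55 km

Excess crust Δ = 47.6 km − 30.7 km = 16.9 km, split between elevation h and root r with h + r = Δ.
Airy balance ρ_c h = (ρ_m − ρ_c) r gives r = h ρ_c/(ρ_m − ρ_c), so h (1 + ρ_c/(ρ_m − ρ_c)) = Δ, i.e. h = Δ (ρ_m − ρ_c)/ρ_m.
h = 16.9 km × 0.487/3.225 = 2.55 km.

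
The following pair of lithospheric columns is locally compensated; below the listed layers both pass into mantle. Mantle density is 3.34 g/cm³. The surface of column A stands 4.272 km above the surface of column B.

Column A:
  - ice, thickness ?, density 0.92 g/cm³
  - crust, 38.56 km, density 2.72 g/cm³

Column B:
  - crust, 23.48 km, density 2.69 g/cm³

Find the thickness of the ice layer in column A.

Take the compensation level at the base of the deeper column (depth z_c below the surface of column A) and equate Σ ρ_i t_i down to z_c; mantle fills any gap and the z_c terms cancel.
Column A: x×0.92 + 38.56×2.72 + (z_c − 38.56 − x)×3.34
Column B: 4.272×0 + 23.48×2.69 + (z_c − 4.272 − 23.48)×3.34
The z_c×3.34 term appears on both sides and cancels. Collect the known terms of each column as K = Σ(ρt)_known − 3.34 × (depth of known layers): K_A = 104.8832 − 3.34×38.56 = −23.9072; K_B = 63.1612 − 3.34×(4.272 + 23.48) = −29.53048.
Balance: K_A − x×(3.34 − 0.92) = K_B, so x = (K_A − K_B)/(3.34 − 0.92) = 5.62328/2.42 = 2.32 km.

2.32 km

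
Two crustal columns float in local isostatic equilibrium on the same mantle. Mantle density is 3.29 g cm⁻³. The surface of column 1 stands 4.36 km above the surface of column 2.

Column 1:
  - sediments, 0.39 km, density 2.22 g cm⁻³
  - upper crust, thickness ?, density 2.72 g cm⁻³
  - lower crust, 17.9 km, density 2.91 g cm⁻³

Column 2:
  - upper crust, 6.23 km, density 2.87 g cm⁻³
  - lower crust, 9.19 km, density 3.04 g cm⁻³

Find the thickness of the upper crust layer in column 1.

Take the compensation level at the base of the deeper column (depth z_c below the surface of column 1) and equate Σ ρ_i t_i down to z_c; mantle fills any gap and the z_c terms cancel.
Column 1: 0.39×2.22 + x×2.72 + 17.9×2.91 + (z_c − 18.29 − x)×3.29
Column 2: 4.36×0 + 6.23×2.87 + 9.19×3.04 + (z_c − 4.36 − 15.42)×3.29
The z_c×3.29 term appears on both sides and cancels. Collect the known terms of each column as K = Σ(ρt)_known − 3.29 × (depth of known layers): K_1 = 52.9548 − 3.29×18.29 = −7.2193; K_2 = 45.8177 − 3.29×(4.36 + 15.42) = −19.2585.
Balance: K_1 − x×(3.29 − 2.72) = K_2, so x = (K_1 − K_2)/(3.29 − 2.72) = 12.0392/0.57 = 21.1 km.

21.1 km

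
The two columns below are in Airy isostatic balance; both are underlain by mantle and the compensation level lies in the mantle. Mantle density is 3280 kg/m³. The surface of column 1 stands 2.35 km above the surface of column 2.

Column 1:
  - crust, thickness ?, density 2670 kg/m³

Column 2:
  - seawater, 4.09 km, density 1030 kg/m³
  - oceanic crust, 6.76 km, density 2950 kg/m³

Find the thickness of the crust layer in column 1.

31.4 km

Take the compensation level at the base of the deeper column (depth z_c below the surface of column 1) and equate Σ ρ_i t_i down to z_c; mantle fills any gap and the z_c terms cancel.
Column 1: x×2670 + (z_c − 0 − x)×3280
Column 2: 2.35×0 + 4.09×1030 + 6.76×2950 + (z_c − 2.35 − 10.85)×3280
The z_c×3280 term appears on both sides and cancels. Collect the known terms of each column as K = Σ(ρt)_known − 3280 × (depth of known layers): K_1 = 0 − 3280×0 = 0; K_2 = 24154.7 − 3280×(2.35 + 10.85) = −19141.3.
Balance: K_1 − x×(3280 − 2670) = K_2, so x = (K_1 − K_2)/(3280 − 2670) = 19141.3/610 = 31.4 km.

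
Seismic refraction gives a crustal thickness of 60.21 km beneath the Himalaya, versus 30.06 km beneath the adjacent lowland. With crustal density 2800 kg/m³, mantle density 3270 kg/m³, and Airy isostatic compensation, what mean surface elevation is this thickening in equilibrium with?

Excess crust Δ = 60.21 km − 30.06 km = 30.15 km, split between elevation h and root r with h + r = Δ.
Airy balance ρ_c h = (ρ_m − ρ_c) r gives r = h ρ_c/(ρ_m − ρ_c), so h (1 + ρ_c/(ρ_m − ρ_c)) = Δ, i.e. h = Δ (ρ_m − ρ_c)/ρ_m.
h = 30.15 km × 470/3270 = 4.33 km.

4.33 km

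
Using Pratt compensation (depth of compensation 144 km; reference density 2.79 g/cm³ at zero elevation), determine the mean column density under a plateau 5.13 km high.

Pratt balance: ρ_ref D = ρ (D + h).
ρ = ρ_ref D/(D + h) = 2.79 × 144 km/(144 km + 5.13 km) = 2.69 g/cm³.

2.69 g/cm³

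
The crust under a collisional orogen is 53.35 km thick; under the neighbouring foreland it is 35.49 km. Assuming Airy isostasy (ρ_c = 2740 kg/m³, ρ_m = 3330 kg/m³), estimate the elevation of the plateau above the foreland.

Excess crust Δ = 53.35 km − 35.49 km = 17.86 km, split between elevation h and root r with h + r = Δ.
Airy balance ρ_c h = (ρ_m − ρ_c) r gives r = h ρ_c/(ρ_m − ρ_c), so h (1 + ρ_c/(ρ_m − ρ_c)) = Δ, i.e. h = Δ (ρ_m − ρ_c)/ρ_m.
h = 17.86 km × 590/3330 = 3.16 km.

3.16 km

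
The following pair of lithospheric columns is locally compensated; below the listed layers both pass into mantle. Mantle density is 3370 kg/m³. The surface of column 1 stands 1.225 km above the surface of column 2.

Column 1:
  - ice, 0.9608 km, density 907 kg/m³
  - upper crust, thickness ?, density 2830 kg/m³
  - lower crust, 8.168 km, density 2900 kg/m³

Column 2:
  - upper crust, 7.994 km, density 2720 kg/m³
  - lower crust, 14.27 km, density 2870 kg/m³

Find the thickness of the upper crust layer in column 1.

Take the compensation level at the base of the deeper column (depth z_c below the surface of column 1) and equate Σ ρ_i t_i down to z_c; mantle fills any gap and the z_c terms cancel.
Column 1: 0.9608×907 + x×2830 + 8.168×2900 + (z_c − 9.1288 − x)×3370
Column 2: 1.225×0 + 7.994×2720 + 14.27×2870 + (z_c − 1.225 − 22.264)×3370
The z_c×3370 term appears on both sides and cancels. Collect the known terms of each column as K = Σ(ρt)_known − 3370 × (depth of known layers): K_1 = 24558.6456 − 3370×9.1288 = −6205.4104; K_2 = 62698.58 − 3370×(1.225 + 22.264) = −16459.35.
Balance: K_1 − x×(3370 − 2830) = K_2, so x = (K_1 − K_2)/(3370 − 2830) = 10253.9/540 = 19 km.

19 km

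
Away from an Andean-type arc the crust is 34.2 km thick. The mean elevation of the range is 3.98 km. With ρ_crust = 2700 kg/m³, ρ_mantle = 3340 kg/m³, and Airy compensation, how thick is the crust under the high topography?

55 km

Root depth r = h ρ_c / (ρ_m − ρ_c) = 3.98 km × 2700 / 640 = 16.79 km.
Total thickness = T + h + r = 34.2 km + 3.98 km + 16.79 km = 55 km.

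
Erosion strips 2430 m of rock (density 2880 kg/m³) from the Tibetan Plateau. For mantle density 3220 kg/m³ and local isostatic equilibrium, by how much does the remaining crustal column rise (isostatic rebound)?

Unloading: uplift u = e ρ_c/ρ_m = 2430 m × 2880/3220 = 2170 m.

2170 m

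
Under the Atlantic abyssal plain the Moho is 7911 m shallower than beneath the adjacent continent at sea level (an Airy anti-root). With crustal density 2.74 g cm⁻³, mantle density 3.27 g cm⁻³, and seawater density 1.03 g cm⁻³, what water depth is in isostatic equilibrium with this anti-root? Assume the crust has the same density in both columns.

Replacing a thickness d of crust by seawater at the top must be balanced by replacing crust with mantle at the base: d (ρ_c − ρ_w) = a (ρ_m − ρ_c).
d = a (ρ_m − ρ_c)/(ρ_c − ρ_w) = 7911 m × 0.53/1.71 = 2450 m.

2450 m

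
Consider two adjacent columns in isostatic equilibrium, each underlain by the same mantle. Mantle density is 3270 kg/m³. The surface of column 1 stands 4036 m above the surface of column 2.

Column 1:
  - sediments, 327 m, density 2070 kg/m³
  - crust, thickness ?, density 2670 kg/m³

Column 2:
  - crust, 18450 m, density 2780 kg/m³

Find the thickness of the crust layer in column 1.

36400 m

Take the compensation level at the base of the deeper column (depth z_c below the surface of column 1) and equate Σ ρ_i t_i down to z_c; mantle fills any gap and the z_c terms cancel.
Column 1: 327×2070 + x×2670 + (z_c − 327 − x)×3270
Column 2: 4036×0 + 18450×2780 + (z_c − 4036 − 18450)×3270
The z_c×3270 term appears on both sides and cancels. Collect the known terms of each column as K = Σ(ρt)_known − 3270 × (depth of known layers): K_1 = 676890 − 3270×327 = −392400; K_2 = 51291000 − 3270×(4036 + 18450) = −22238220.
Balance: K_1 − x×(3270 − 2670) = K_2, so x = (K_1 − K_2)/(3270 − 2670) = 21845800/600 = 36400 m.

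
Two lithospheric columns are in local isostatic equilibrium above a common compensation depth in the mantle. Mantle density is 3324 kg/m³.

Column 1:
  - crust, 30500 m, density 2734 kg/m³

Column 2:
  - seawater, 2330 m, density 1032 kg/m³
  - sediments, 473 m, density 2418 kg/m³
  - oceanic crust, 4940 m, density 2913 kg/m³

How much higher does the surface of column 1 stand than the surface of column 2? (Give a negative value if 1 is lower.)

For any compensation level in the mantle, the mantle terms cancel and isostasy reduces to e = (Σt_1 − Σt_2) − (Σ(ρt)_1 − Σ(ρt)_2) / ρ_m.
Σt_1 = 30500 m; Σt_2 = 7743 m; Σ(ρt)_1 = 83387000; Σ(ρt)_2 = 17938494 (in m·kg/m³).
e = (30500 − 7743) − (83387000 − 17938494) / 3324 = 3070 m.

3070 m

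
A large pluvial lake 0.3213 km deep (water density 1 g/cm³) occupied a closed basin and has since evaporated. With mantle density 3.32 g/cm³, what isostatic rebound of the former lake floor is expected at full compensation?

0.0968 km

u = d ρ_w/ρ_m = 0.3213 km × 1/3.32 = 0.0968 km.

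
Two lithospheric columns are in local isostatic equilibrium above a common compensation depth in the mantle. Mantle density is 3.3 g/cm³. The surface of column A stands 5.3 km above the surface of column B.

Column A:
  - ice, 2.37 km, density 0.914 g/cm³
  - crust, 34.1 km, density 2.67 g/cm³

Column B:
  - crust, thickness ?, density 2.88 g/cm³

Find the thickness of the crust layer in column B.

23 km

Take the compensation level at the base of the deeper column (depth z_c below the surface of column A) and equate Σ ρ_i t_i down to z_c; mantle fills any gap and the z_c terms cancel.
Column A: 2.37×0.914 + 34.1×2.67 + (z_c − 36.47)×3.3
Column B: 5.3×0 + x×2.88 + (z_c − 5.3 − 0 − x)×3.3
The z_c×3.3 term appears on both sides and cancels. Collect the known terms of each column as K = Σ(ρt)_known − 3.3 × (depth of known layers): K_A = 93.21318 − 3.3×36.47 = −27.13782; K_B = 0 − 3.3×(5.3 + 0) = −17.49.
Balance: K_A = K_B − x×(3.3 − 2.88), so x = (K_B − K_A)/(3.3 − 2.88) = 9.64782/0.42 = 23 km.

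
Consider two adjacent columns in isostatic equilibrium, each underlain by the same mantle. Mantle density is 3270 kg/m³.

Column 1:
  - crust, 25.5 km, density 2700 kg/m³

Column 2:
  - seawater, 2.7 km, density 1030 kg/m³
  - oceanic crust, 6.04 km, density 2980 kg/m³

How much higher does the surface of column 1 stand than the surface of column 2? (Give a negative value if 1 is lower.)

For any compensation level in the mantle, the mantle terms cancel and isostasy reduces to e = (Σt_1 − Σt_2) − (Σ(ρt)_1 − Σ(ρt)_2) / ρ_m.
Σt_1 = 25.5 km; Σt_2 = 8.74 km; Σ(ρt)_1 = 68850; Σ(ρt)_2 = 20780.2 (in km·kg/m³).
e = (25.5 − 8.74) − (68850 − 20780.2) / 3270 = 2.06 km.

2.06 km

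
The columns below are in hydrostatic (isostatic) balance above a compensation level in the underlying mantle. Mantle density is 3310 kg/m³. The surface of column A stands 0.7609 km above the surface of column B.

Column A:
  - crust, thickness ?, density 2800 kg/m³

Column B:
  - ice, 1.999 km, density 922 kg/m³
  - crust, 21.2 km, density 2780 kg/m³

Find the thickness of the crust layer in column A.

Take the compensation level at the base of the deeper column (depth z_c below the surface of column A) and equate Σ ρ_i t_i down to z_c; mantle fills any gap and the z_c terms cancel.
Column A: x×2800 + (z_c − 0 − x)×3310
Column B: 0.7609×0 + 1.999×922 + 21.2×2780 + (z_c − 0.7609 − 23.199)×3310
The z_c×3310 term appears on both sides and cancels. Collect the known terms of each column as K = Σ(ρt)_known − 3310 × (depth of known layers): K_A = 0 − 3310×0 = 0; K_B = 60779.078 − 3310×(0.7609 + 23.199) = −18528.191.
Balance: K_A − x×(3310 − 2800) = K_B, so x = (K_A − K_B)/(3310 − 2800) = 18528.2/510 = 36.3 km.

36.3 km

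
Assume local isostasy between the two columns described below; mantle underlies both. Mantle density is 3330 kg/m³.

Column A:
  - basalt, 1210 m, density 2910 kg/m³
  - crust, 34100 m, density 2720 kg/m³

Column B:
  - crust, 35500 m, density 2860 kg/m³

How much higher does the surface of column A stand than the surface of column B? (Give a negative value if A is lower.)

For any compensation level in the mantle, the mantle terms cancel and isostasy reduces to e = (Σt_A − Σt_B) − (Σ(ρt)_A − Σ(ρt)_B) / ρ_m.
Σt_A = 35310 m; Σt_B = 35500 m; Σ(ρt)_A = 96273100; Σ(ρt)_B = 101530000 (in m·kg/m³).
e = (35310 − 35500) − (96273100 − 101530000) / 3330 = 1390 m.

1390 m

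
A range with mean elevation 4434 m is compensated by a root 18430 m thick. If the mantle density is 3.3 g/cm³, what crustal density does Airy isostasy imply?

ρ_c h = (ρ_m − ρ_c) r → ρ_c (h + r) = ρ_m r → ρ_c = ρ_m r / (h + r).
ρ_c = 3.3 × 18430 m / (4434 m + 18430 m) = 2.66 g/cm³.

2.66 g/cm³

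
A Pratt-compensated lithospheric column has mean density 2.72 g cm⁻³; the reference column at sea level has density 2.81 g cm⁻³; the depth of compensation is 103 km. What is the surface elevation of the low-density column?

ρ_ref D = ρ (D + h) → h = D (ρ_ref − ρ)/ρ.
h = 103 km × (2.81 − 2.72)/2.72 = 3.41 km.

3.41 km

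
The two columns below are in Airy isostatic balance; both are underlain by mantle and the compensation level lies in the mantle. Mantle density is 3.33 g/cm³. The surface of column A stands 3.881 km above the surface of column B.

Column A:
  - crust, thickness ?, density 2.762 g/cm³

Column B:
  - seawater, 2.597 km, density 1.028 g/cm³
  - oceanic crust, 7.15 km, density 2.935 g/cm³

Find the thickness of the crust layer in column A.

Take the compensation level at the base of the deeper column (depth z_c below the surface of column A) and equate Σ ρ_i t_i down to z_c; mantle fills any gap and the z_c terms cancel.
Column A: x×2.762 + (z_c − 0 − x)×3.33
Column B: 3.881×0 + 2.597×1.028 + 7.15×2.935 + (z_c − 3.881 − 9.747)×3.33
The z_c×3.33 term appears on both sides and cancels. Collect the known terms of each column as K = Σ(ρt)_known − 3.33 × (depth of known layers): K_A = 0 − 3.33×0 = 0; K_B = 23.654966 − 3.33×(3.881 + 9.747) = −21.726274.
Balance: K_A − x×(3.33 − 2.762) = K_B, so x = (K_A − K_B)/(3.33 − 2.762) = 21.7263/0.568 = 38.3 km.

38.3 km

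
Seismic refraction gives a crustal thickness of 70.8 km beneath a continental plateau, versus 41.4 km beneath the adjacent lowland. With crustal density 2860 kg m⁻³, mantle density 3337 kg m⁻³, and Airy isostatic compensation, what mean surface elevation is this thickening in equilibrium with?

4.2 km

Excess crust Δ = 70.8 km − 41.4 km = 29.4 km, split between elevation h and root r with h + r = Δ.
Airy balance ρ_c h = (ρ_m − ρ_c) r gives r = h ρ_c/(ρ_m − ρ_c), so h (1 + ρ_c/(ρ_m − ρ_c)) = Δ, i.e. h = Δ (ρ_m − ρ_c)/ρ_m.
h = 29.4 km × 477/3337 = 4.2 km.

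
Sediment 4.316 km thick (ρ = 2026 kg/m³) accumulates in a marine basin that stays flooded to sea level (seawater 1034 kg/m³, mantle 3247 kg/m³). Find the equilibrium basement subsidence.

1.93 km

Submarine loading: the sediment displaces seawater, and the subsidence is in turn flooded, so s (ρ_m − ρ_w) = t (ρ_sed − ρ_w).
s = 4.316 km × (2026 − 1034) / (3247 − 1034) = 1.93 km.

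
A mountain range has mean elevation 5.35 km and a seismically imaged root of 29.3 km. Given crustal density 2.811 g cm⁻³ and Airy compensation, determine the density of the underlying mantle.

Airy balance: ρ_c h = (ρ_m − ρ_c) r → ρ_m = ρ_c (1 + h/r).
ρ_m = 2.811 × (1 + 5.35 km/29.3 km) = 3.32 g cm⁻³.

3.32 g cm⁻³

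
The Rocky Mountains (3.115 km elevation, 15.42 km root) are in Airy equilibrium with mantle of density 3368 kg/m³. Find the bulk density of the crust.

2800 kg/m³

ρ_c h = (ρ_m − ρ_c) r → ρ_c (h + r) = ρ_m r → ρ_c = ρ_m r / (h + r).
ρ_c = 3368 × 15.42 km / (3.115 km + 15.42 km) = 2800 kg/m³.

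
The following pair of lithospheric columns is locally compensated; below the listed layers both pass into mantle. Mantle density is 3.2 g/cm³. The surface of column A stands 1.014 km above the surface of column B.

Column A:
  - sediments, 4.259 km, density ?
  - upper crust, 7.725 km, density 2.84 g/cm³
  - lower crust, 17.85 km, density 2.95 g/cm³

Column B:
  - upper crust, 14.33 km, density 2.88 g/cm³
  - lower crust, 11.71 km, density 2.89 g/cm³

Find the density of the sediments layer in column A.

2.21 g/cm³

Take the compensation level at the base of the deeper column (depth z_c below the surface of column A) and equate Σ ρ_i t_i down to z_c; mantle fills any gap and the z_c terms cancel.
Column A: 4.259×ρ + 7.725×2.84 + 17.85×2.95 + (z_c − 29.834)×3.2
Column B: 1.014×0 + 14.33×2.88 + 11.71×2.89 + (z_c − 1.014 − 26.04)×3.2
The z_c×3.2 term appears on both sides and cancels. Collect the known terms of each column as K = Σ(ρt)_known − 3.2 × (depth of known layers): K_A = 74.5965 − 3.2×29.834 = −20.8723; K_B = 75.1123 − 3.2×(1.014 + 26.04) = −11.4605.
Balance: K_A + 4.259×ρ = K_B, so ρ = (K_B − K_A)/4.259 = 9.4118/4.259 = 2.21 g/cm³.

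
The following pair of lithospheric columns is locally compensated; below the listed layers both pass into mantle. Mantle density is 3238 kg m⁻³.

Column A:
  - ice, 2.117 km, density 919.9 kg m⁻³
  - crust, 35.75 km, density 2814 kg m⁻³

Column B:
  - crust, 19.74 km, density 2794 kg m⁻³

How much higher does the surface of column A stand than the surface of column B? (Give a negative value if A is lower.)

For any compensation level in the mantle, the mantle terms cancel and isostasy reduces to e = (Σt_A − Σt_B) − (Σ(ρt)_A − Σ(ρt)_B) / ρ_m.
Σt_A = 37.867 km; Σt_B = 19.74 km; Σ(ρt)_A = 102547.928; Σ(ρt)_B = 55153.56 (in km·kg m⁻³).
e = (37.867 − 19.74) − (102547.928 − 55153.56) / 3238 = 3.49 km.

3.49 km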